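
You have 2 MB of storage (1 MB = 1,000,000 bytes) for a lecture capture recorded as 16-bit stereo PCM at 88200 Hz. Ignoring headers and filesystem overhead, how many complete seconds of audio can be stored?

Uncompressed byte rate = 88,200 × 2 × 2 = 352,800 bytes/s.
Capacity = 2 × 1,000,000 = 2,000,000 bytes.
2,000,000 / 352,800 ≈ 5.67 s → 5 seconds.

5 seconds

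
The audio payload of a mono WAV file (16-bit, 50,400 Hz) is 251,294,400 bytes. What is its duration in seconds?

2,493 seconds

Byte rate = 50,400 × 2 × 1 = 100,800 bytes/s.
Duration = 251,294,400 / 100,800 = 2,493 s.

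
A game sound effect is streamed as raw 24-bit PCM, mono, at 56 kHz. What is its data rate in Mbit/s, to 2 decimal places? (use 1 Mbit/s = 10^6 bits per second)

1.34 Mbit/s

Bit rate = 56,000 × 24 × 1 = 1,344,000 bits/s.
= 1.34 Mbit/s.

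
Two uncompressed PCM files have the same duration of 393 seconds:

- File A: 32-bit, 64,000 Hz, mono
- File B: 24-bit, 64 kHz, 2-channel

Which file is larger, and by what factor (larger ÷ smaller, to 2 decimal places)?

File B, by a factor of 1.50

File A: 64,000 × 4 × 1 = 256,000 bytes/s.
File B: 64,000 × 3 × 2 = 384,000 bytes/s.
File B is larger; ratio = 150,912,000 / 100,608,000 = 1.50.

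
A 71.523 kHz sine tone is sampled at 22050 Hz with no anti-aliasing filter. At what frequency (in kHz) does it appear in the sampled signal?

Nyquist = 22,050/2 = 11,025 Hz; 71,523 Hz exceeds it.
Alias = |71,523 − 3×22,050| = |71,523 − 66,150| = 5,373 Hz = 5.373 kHz.

5.373 kHz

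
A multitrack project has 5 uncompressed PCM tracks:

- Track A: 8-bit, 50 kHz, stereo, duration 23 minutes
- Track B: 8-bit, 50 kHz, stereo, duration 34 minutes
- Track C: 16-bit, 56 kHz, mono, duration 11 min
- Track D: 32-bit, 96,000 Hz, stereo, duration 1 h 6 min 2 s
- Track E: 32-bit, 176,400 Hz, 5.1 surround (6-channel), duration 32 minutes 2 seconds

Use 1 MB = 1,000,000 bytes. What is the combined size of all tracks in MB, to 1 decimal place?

Track A: 23 minutes = 1,380 s; 50,000 × 1,380 × 1 × 2 = 138,000,000 bytes.
Track B: 34 minutes = 2,040 s; 50,000 × 2,040 × 1 × 2 = 204,000,000 bytes.
Track C: 11 min = 660 s; 56,000 × 660 × 2 × 1 = 73,920,000 bytes.
Track D: 1 h 6 min 2 s = 3,962 s; 96,000 × 3,962 × 4 × 2 = 3,042,816,000 bytes.
Track E: 32 minutes 2 seconds = 1,922 s; 176,400 × 1,922 × 4 × 6 = 8,136,979,200 bytes.
Total = 11,595,715,200 bytes = 11595.7 MB.

11595.7 MB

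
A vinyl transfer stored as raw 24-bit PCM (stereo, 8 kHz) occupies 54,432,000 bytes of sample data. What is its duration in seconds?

Byte rate = 8,000 × 3 × 2 = 48,000 bytes/s.
Duration = 54,432,000 / 48,000 = 1,134 s.

1,134 seconds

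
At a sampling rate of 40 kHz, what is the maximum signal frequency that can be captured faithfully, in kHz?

20 kHz

Nyquist frequency = sample rate / 2 = 40,000 / 2 = 20 kHz.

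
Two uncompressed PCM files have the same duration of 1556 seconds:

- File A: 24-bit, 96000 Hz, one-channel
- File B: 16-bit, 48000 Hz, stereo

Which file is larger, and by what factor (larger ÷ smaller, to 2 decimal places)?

File A: 96,000 × 3 × 1 = 288,000 bytes/s.
File B: 48,000 × 2 × 2 = 192,000 bytes/s.
File A is larger; ratio = 448,128,000 / 298,752,000 = 1.50.

File A, by a factor of 1.50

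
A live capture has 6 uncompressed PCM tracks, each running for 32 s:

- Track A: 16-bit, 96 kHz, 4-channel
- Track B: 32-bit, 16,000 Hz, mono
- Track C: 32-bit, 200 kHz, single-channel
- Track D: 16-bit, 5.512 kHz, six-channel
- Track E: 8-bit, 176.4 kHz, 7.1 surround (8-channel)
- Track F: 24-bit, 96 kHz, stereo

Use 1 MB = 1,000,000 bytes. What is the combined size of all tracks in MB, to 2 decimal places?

Track A: 96,000 × 32 × 2 × 4 = 24,576,000 bytes.
Track B: 16,000 × 32 × 4 × 1 = 2,048,000 bytes.
Track C: 200,000 × 32 × 4 × 1 = 25,600,000 bytes.
Track D: 5,512 × 32 × 2 × 6 = 2,116,608 bytes.
Track E: 176,400 × 32 × 1 × 8 = 45,158,400 bytes.
Track F: 96,000 × 32 × 3 × 2 = 18,432,000 bytes.
Total = 117,931,008 bytes = 117.93 MB.

117.93 MB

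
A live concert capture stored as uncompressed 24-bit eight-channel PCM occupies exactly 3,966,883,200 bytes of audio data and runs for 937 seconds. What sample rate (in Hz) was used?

176,400 Hz

Bytes = sample_rate × seconds × bytes_per_sample × channels.
sample_rate = 3,966,883,200 / (937 × 3 × 8) = 3,966,883,200 / 22,488 = 176,400 Hz.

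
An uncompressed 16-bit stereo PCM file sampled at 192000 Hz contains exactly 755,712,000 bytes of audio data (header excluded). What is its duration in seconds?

984 seconds

Byte rate = 192,000 × 2 × 2 = 768,000 bytes/s.
Duration = 755,712,000 / 768,000 = 984 s.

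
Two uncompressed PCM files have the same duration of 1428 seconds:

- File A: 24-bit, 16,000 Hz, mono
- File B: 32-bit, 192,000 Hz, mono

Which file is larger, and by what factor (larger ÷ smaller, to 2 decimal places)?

File A: 16,000 × 3 × 1 = 48,000 bytes/s.
File B: 192,000 × 4 × 1 = 768,000 bytes/s.
File B is larger; ratio = 1,096,704,000 / 68,544,000 = 16.00.

File B, by a factor of 16.00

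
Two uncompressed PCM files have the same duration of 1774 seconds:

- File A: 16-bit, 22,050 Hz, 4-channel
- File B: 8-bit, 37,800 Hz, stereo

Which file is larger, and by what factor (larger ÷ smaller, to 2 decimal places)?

File A: 22,050 × 2 × 4 = 176,400 bytes/s.
File B: 37,800 × 1 × 2 = 75,600 bytes/s.
File A is larger; ratio = 312,933,600 / 134,114,400 = 2.33.

File A, by a factor of 2.33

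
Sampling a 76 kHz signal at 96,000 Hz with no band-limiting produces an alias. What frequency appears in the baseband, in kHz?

Nyquist = 96,000/2 = 48,000 Hz; 76,000 Hz exceeds it.
Alias = |76,000 − 1×96,000| = |76,000 − 96,000| = 20,000 Hz = 20 kHz.

20 kHz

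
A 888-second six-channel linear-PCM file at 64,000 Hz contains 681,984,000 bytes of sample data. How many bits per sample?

16 bits

Bytes per sample = 681,984,000 / (64,000 × 888 × 6) = 681,984,000 / 340,992,000 = 2.
Bit depth = 2 × 8 = 16 bits.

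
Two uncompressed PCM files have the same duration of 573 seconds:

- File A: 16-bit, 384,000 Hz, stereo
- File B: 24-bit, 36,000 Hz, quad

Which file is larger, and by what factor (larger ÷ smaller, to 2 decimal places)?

File A: 384,000 × 2 × 2 = 1,536,000 bytes/s.
File B: 36,000 × 3 × 4 = 432,000 bytes/s.
File A is larger; ratio = 880,128,000 / 247,536,000 = 3.56.

File A, by a factor of 3.56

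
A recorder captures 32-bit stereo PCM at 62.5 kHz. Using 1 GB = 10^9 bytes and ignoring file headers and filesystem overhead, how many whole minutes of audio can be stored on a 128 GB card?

Uncompressed byte rate = 62,500 × 4 × 2 = 500,000 bytes/s.
Capacity = 128 × 1,000,000,000 = 128,000,000,000 bytes.
128,000,000,000 / 500,000 ≈ 256000 s → 4,266 minutes.

4,266 minutes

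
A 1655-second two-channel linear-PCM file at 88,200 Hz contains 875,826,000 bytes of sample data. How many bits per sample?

Bytes per sample = 875,826,000 / (88,200 × 1,655 × 2) = 875,826,000 / 291,942,000 = 3.
Bit depth = 3 × 8 = 24 bits.

24 bits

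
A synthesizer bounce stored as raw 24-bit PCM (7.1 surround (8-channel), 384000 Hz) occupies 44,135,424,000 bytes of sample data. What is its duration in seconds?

Byte rate = 384,000 × 3 × 8 = 9,216,000 bytes/s.
Duration = 44,135,424,000 / 9,216,000 = 4,789 s.

4,789 seconds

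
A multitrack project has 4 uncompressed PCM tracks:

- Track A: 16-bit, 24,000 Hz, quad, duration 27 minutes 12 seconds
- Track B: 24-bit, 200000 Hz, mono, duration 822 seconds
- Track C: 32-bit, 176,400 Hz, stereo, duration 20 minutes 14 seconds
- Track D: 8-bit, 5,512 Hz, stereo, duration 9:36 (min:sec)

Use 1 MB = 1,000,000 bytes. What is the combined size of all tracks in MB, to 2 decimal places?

2526.09 MB

Track A: 27 minutes 12 seconds = 1,632 s; 24,000 × 1,632 × 2 × 4 = 313,344,000 bytes.
Track B: 200,000 × 822 × 3 × 1 = 493,200,000 bytes.
Track C: 20 minutes 14 seconds = 1,214 s; 176,400 × 1,214 × 4 × 2 = 1,713,196,800 bytes.
Track D: 9:36 (min:sec) = 576 s; 5,512 × 576 × 1 × 2 = 6,349,824 bytes.
Total = 2,526,090,624 bytes = 2526.09 MB.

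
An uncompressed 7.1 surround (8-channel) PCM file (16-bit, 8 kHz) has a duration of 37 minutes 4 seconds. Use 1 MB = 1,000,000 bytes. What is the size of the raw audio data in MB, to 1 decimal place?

284.7 MB

Duration = 37 minutes 4 seconds = 2,224 s.
Bytes = 8,000 samples/s × 2,224 s × 2 bytes/sample × 8 ch = 284,672,000 bytes.
284,672,000 / 1,000,000 = 284.7 MB.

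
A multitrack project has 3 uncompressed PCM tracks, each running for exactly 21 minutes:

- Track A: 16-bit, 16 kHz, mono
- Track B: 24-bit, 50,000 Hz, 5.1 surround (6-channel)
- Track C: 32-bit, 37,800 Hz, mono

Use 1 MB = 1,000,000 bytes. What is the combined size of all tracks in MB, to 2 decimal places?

exactly 21 minutes = 1,260 s.
Track A: 16,000 × 1,260 × 2 × 1 = 40,320,000 bytes.
Track B: 50,000 × 1,260 × 3 × 6 = 1,134,000,000 bytes.
Track C: 37,800 × 1,260 × 4 × 1 = 190,512,000 bytes.
Total = 1,364,832,000 bytes = 1364.83 MB.

1364.83 MB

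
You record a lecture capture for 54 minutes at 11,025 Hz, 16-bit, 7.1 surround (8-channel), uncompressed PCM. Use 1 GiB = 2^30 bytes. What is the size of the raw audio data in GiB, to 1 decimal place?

Duration = 54 minutes = 3,240 s.
Bytes = 11,025 samples/s × 3,240 s × 2 bytes/sample × 8 ch = 571,536,000 bytes.
571,536,000 / 1,073,741,824 = 0.5 GiB.

0.5 GiB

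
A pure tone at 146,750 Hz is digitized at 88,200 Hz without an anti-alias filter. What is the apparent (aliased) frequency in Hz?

Nyquist = 88,200/2 = 44,100 Hz; 146,750 Hz exceeds it.
Alias = |146,750 − 2×88,200| = |146,750 − 176,400| = 29,650 Hz.

29,650 Hz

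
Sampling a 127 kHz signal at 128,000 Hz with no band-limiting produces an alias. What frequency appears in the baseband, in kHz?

1 kHz

Nyquist = 128,000/2 = 64,000 Hz; 127,000 Hz exceeds it.
Alias = |127,000 − 1×128,000| = |127,000 − 128,000| = 1,000 Hz = 1 kHz.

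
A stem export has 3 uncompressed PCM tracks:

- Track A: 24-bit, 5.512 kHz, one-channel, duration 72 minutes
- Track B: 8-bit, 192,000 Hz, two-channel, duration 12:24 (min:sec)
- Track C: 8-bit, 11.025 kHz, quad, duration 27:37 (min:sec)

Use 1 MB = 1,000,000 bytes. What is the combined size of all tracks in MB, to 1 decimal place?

430.2 MB

Track A: 72 minutes = 4,320 s; 5,512 × 4,320 × 3 × 1 = 71,435,520 bytes.
Track B: 12:24 (min:sec) = 744 s; 192,000 × 744 × 1 × 2 = 285,696,000 bytes.
Track C: 27:37 (min:sec) = 1,657 s; 11,025 × 1,657 × 1 × 4 = 73,073,700 bytes.
Total = 430,205,220 bytes = 430.2 MB.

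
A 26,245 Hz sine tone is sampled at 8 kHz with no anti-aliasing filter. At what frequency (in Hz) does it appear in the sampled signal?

Nyquist = 8,000/2 = 4,000 Hz; 26,245 Hz exceeds it.
Alias = |26,245 − 3×8,000| = |26,245 − 24,000| = 2,245 Hz.

2,245 Hz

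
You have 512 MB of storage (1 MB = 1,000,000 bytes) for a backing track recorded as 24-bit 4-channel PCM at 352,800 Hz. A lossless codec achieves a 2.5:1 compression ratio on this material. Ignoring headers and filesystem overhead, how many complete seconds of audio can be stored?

Uncompressed byte rate = 352,800 × 3 × 4 = 4,233,600 bytes/s.
After 2.5:1 compression, effective rate ≈ 1693440 bytes/s.
Capacity = 512 × 1,000,000 = 512,000,000 bytes.
512,000,000 / effective rate ≈ 302.34 s → 302 seconds.

302 seconds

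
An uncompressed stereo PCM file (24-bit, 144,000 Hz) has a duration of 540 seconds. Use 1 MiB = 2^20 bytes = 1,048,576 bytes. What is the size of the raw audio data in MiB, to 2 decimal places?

444.95 MiB

Bytes = 144,000 samples/s × 540 s × 3 bytes/sample × 2 ch = 466,560,000 bytes.
466,560,000 / 1,048,576 = 444.95 MiB.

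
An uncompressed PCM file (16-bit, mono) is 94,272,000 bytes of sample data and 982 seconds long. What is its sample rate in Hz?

Bytes = sample_rate × seconds × bytes_per_sample × channels.
sample_rate = 94,272,000 / (982 × 2 × 1) = 94,272,000 / 1,964 = 48,000 Hz.

48,000 Hz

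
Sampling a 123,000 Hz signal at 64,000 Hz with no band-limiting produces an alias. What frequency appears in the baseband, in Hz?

Nyquist = 64,000/2 = 32,000 Hz; 123,000 Hz exceeds it.
Alias = |123,000 − 2×64,000| = |123,000 − 128,000| = 5,000 Hz.

5,000 Hz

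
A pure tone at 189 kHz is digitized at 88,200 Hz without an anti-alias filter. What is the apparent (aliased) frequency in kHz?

12.6 kHz

Nyquist = 88,200/2 = 44,100 Hz; 189,000 Hz exceeds it.
Alias = |189,000 − 2×88,200| = |189,000 − 176,400| = 12,600 Hz = 12.6 kHz.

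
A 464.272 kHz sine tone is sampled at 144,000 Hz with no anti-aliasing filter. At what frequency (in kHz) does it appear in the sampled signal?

32.272 kHz

Nyquist = 144,000/2 = 72,000 Hz; 464,272 Hz exceeds it.
Alias = |464,272 − 3×144,000| = |464,272 − 432,000| = 32,272 Hz = 32.272 kHz.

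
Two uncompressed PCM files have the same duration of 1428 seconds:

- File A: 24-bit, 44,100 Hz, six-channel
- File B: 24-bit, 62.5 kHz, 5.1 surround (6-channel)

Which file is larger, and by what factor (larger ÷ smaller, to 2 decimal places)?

File A: 44,100 × 3 × 6 = 793,800 bytes/s.
File B: 62,500 × 3 × 6 = 1,125,000 bytes/s.
File B is larger; ratio = 1,606,500,000 / 1,133,546,400 = 1.42.

File B, by a factor of 1.42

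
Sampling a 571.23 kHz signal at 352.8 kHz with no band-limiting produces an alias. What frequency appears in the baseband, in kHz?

134.37 kHz

Nyquist = 352,800/2 = 176,400 Hz; 571,230 Hz exceeds it.
Alias = |571,230 − 2×352,800| = |571,230 − 705,600| = 134,370 Hz = 134.37 kHz.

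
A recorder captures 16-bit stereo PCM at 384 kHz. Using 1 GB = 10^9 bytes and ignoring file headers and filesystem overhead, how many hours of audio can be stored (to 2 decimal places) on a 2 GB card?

0.36 hours

Uncompressed byte rate = 384,000 × 2 × 2 = 1,536,000 bytes/s.
Capacity = 2 × 1,000,000,000 = 2,000,000,000 bytes.
2,000,000,000 / 1,536,000 ≈ 1302.08 s → 0.36 hours.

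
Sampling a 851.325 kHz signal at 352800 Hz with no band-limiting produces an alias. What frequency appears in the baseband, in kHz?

145.725 kHz

Nyquist = 352,800/2 = 176,400 Hz; 851,325 Hz exceeds it.
Alias = |851,325 − 2×352,800| = |851,325 − 705,600| = 145,725 Hz = 145.725 kHz.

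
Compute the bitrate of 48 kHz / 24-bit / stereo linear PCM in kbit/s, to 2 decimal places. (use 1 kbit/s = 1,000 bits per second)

Bit rate = 48,000 × 24 × 2 = 2,304,000 bits/s.
= 2304.00 kbit/s.

2304.00 kbit/s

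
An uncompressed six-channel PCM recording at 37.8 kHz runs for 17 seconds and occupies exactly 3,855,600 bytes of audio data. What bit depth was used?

8 bits

Bytes per sample = 3,855,600 / (37,800 × 17 × 6) = 3,855,600 / 3,855,600 = 1.
Bit depth = 1 × 8 = 8 bits.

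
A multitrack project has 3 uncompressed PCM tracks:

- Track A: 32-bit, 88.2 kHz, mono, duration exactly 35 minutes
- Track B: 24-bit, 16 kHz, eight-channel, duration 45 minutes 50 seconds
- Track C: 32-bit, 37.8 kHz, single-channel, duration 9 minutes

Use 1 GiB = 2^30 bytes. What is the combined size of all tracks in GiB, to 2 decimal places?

1.75 GiB

Track A: exactly 35 minutes = 2,100 s; 88,200 × 2,100 × 4 × 1 = 740,880,000 bytes.
Track B: 45 minutes 50 seconds = 2,750 s; 16,000 × 2,750 × 3 × 8 = 1,056,000,000 bytes.
Track C: 9 minutes = 540 s; 37,800 × 540 × 4 × 1 = 81,648,000 bytes.
Total = 1,878,528,000 bytes = 1.75 GiB.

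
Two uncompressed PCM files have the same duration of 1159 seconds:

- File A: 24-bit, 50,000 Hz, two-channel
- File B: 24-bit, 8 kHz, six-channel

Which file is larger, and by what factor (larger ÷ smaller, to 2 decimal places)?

File A: 50,000 × 3 × 2 = 300,000 bytes/s.
File B: 8,000 × 3 × 6 = 144,000 bytes/s.
File A is larger; ratio = 347,700,000 / 166,896,000 = 2.08.

File A, by a factor of 2.08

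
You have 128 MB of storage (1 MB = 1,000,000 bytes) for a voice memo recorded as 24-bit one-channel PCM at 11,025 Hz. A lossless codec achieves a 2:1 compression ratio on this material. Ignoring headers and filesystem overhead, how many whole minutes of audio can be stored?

128 minutes

Uncompressed byte rate = 11,025 × 3 × 1 = 33,075 bytes/s.
After 2:1 compression, effective rate ≈ 16537.5 bytes/s.
Capacity = 128 × 1,000,000 = 128,000,000 bytes.
128,000,000 / effective rate ≈ 7739.98 s → 128 minutes.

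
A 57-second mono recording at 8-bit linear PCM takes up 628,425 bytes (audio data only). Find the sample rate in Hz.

11,025 Hz

Bytes = sample_rate × seconds × bytes_per_sample × channels.
sample_rate = 628,425 / (57 × 1 × 1) = 628,425 / 57 = 11,025 Hz.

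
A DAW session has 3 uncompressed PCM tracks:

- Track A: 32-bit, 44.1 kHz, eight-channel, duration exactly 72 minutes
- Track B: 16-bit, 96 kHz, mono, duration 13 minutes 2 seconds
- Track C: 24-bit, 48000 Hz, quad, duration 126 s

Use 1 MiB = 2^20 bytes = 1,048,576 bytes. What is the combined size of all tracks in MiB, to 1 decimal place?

6026.4 MiB

Track A: exactly 72 minutes = 4,320 s; 44,100 × 4,320 × 4 × 8 = 6,096,384,000 bytes.
Track B: 13 minutes 2 seconds = 782 s; 96,000 × 782 × 2 × 1 = 150,144,000 bytes.
Track C: 48,000 × 126 × 3 × 4 = 72,576,000 bytes.
Total = 6,319,104,000 bytes = 6026.4 MiB.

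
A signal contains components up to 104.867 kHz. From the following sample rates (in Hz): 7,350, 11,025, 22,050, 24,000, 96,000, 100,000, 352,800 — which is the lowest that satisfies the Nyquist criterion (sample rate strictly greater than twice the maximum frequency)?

Need sample rate > 2 × 104,867 = 209,734 Hz.
Lowest listed rate above 209,734 Hz is 352,800 Hz.

352,800 Hz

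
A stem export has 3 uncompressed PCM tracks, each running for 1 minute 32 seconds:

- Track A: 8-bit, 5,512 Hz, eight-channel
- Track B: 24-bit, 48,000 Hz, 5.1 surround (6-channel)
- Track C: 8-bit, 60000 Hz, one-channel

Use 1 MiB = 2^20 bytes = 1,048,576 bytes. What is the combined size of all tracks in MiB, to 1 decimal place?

84.9 MiB

1 minute 32 seconds = 92 s.
Track A: 5,512 × 92 × 1 × 8 = 4,056,832 bytes.
Track B: 48,000 × 92 × 3 × 6 = 79,488,000 bytes.
Track C: 60,000 × 92 × 1 × 1 = 5,520,000 bytes.
Total = 89,064,832 bytes = 84.9 MiB.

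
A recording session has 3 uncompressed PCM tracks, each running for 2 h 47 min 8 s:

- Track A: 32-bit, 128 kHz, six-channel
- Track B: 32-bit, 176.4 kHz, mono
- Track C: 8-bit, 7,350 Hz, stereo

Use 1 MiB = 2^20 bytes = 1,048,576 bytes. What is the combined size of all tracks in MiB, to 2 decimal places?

2 h 47 min 8 s = 10,028 s.
Track A: 128,000 × 10,028 × 4 × 6 = 30,806,016,000 bytes.
Track B: 176,400 × 10,028 × 4 × 1 = 7,075,756,800 bytes.
Track C: 7,350 × 10,028 × 1 × 2 = 147,411,600 bytes.
Total = 38,029,184,400 bytes = 36267.46 MiB.

36267.46 MiB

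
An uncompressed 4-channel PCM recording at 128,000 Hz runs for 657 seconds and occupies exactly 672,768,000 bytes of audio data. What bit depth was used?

Bytes per sample = 672,768,000 / (128,000 × 657 × 4) = 672,768,000 / 336,384,000 = 2.
Bit depth = 2 × 8 = 16 bits.

16 bits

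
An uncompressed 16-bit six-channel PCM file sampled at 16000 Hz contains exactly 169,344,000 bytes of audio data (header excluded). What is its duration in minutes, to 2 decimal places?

Byte rate = 16,000 × 2 × 6 = 192,000 bytes/s.
Duration = 169,344,000 / 192,000 = 882 s.
882 s / 60 = 14.70 minutes.

14.70 minutes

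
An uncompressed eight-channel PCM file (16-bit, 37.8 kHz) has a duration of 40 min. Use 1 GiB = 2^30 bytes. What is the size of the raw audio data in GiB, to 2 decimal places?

Duration = 40 min = 2,400 s.
Bytes = 37,800 samples/s × 2,400 s × 2 bytes/sample × 8 ch = 1,451,520,000 bytes.
1,451,520,000 / 1,073,741,824 = 1.35 GiB.

1.35 GiB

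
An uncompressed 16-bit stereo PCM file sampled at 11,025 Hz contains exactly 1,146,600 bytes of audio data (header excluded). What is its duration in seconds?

Byte rate = 11,025 × 2 × 2 = 44,100 bytes/s.
Duration = 1,146,600 / 44,100 = 26 s.

26 seconds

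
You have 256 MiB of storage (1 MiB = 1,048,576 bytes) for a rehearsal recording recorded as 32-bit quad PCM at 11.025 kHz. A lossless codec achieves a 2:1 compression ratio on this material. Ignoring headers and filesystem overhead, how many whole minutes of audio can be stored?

50 minutes

Uncompressed byte rate = 11,025 × 4 × 4 = 176,400 bytes/s.
After 2:1 compression, effective rate ≈ 88200 bytes/s.
Capacity = 256 × 1,048,576 = 268,435,456 bytes.
268,435,456 / effective rate ≈ 3043.49 s → 50 minutes.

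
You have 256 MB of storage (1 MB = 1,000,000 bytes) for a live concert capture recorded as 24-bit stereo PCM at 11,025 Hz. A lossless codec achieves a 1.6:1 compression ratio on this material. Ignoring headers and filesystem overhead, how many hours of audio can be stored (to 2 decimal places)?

1.72 hours

Uncompressed byte rate = 11,025 × 3 × 2 = 66,150 bytes/s.
After 1.6:1 compression, effective rate ≈ 41343.75 bytes/s.
Capacity = 256 × 1,000,000 = 256,000,000 bytes.
256,000,000 / effective rate ≈ 6191.99 s → 1.72 hours.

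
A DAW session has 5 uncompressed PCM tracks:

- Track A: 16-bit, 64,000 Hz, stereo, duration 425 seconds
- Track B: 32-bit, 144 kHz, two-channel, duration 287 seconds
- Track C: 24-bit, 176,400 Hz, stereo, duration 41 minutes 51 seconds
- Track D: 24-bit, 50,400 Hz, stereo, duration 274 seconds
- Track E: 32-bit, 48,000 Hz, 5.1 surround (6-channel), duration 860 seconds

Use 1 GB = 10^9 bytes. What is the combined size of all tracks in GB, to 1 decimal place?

4.2 GB

Track A: 64,000 × 425 × 2 × 2 = 108,800,000 bytes.
Track B: 144,000 × 287 × 4 × 2 = 330,624,000 bytes.
Track C: 41 minutes 51 seconds = 2,511 s; 176,400 × 2,511 × 3 × 2 = 2,657,642,400 bytes.
Track D: 50,400 × 274 × 3 × 2 = 82,857,600 bytes.
Track E: 48,000 × 860 × 4 × 6 = 990,720,000 bytes.
Total = 4,170,644,000 bytes = 4.2 GB.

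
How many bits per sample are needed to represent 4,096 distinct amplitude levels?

12 bits

log2(4,096) = 12.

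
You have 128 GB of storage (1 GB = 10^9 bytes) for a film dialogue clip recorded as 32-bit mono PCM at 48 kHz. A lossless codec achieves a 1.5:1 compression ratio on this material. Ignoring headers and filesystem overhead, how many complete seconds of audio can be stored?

1,000,000 seconds

Uncompressed byte rate = 48,000 × 4 × 1 = 192,000 bytes/s.
After 1.5:1 compression, effective rate ≈ 128000 bytes/s.
Capacity = 128 × 1,000,000,000 = 128,000,000,000 bytes.
128,000,000,000 / effective rate ≈ 1000000 s → 1,000,000 seconds.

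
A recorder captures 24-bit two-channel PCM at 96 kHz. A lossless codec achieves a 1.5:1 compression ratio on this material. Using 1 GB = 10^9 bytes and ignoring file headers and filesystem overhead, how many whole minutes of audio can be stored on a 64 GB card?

Uncompressed byte rate = 96,000 × 3 × 2 = 576,000 bytes/s.
After 1.5:1 compression, effective rate ≈ 384000 bytes/s.
Capacity = 64 × 1,000,000,000 = 64,000,000,000 bytes.
64,000,000,000 / effective rate ≈ 166666.67 s → 2,777 minutes.

2,777 minutes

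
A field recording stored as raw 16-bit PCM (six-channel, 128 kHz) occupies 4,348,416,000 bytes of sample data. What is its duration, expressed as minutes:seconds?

Byte rate = 128,000 × 2 × 6 = 1,536,000 bytes/s.
Duration = 4,348,416,000 / 1,536,000 = 2,831 s.
2,831 s = 47:11.

47:11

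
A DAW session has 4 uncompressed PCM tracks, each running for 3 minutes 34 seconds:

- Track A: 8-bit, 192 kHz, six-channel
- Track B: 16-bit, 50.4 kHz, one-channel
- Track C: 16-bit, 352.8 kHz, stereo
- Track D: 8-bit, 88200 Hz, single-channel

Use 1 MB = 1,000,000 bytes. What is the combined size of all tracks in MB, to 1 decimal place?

589.0 MB

3 minutes 34 seconds = 214 s.
Track A: 192,000 × 214 × 1 × 6 = 246,528,000 bytes.
Track B: 50,400 × 214 × 2 × 1 = 21,571,200 bytes.
Track C: 352,800 × 214 × 2 × 2 = 301,996,800 bytes.
Track D: 88,200 × 214 × 1 × 1 = 18,874,800 bytes.
Total = 588,970,800 bytes = 589.0 MB.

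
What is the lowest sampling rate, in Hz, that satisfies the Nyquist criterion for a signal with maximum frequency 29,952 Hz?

59,904 Hz

Minimum sample rate = 2 × 29,952 Hz = 59,904 Hz.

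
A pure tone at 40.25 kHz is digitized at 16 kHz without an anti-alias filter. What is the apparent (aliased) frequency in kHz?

7.75 kHz

Nyquist = 16,000/2 = 8,000 Hz; 40,250 Hz exceeds it.
Alias = |40,250 − 3×16,000| = |40,250 − 48,000| = 7,750 Hz = 7.75 kHz.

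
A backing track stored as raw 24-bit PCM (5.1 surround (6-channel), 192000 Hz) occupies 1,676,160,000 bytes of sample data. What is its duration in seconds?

485 seconds

Byte rate = 192,000 × 3 × 6 = 3,456,000 bytes/s.
Duration = 1,676,160,000 / 3,456,000 = 485 s.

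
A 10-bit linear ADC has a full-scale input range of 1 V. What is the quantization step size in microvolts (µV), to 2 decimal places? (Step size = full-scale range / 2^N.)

976.56 µV

1 V / 2^10 = 1 / 1,024 V = 976.56 µV.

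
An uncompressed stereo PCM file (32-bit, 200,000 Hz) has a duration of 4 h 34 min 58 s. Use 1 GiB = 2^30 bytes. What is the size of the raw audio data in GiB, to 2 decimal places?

24.58 GiB

Duration = 4 h 34 min 58 s = 16,498 s.
Bytes = 200,000 samples/s × 16,498 s × 4 bytes/sample × 2 ch = 26,396,800,000 bytes.
26,396,800,000 / 1,073,741,824 = 24.58 GiB.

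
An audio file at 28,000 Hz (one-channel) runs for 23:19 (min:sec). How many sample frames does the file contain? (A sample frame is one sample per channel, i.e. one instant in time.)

23:19 (min:sec) = 1,399 s.
28,000 samples/s × 1,399 s = 39,172,000 frames.

39,172,000 sample frames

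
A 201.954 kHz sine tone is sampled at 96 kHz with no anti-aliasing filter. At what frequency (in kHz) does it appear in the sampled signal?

Nyquist = 96,000/2 = 48,000 Hz; 201,954 Hz exceeds it.
Alias = |201,954 − 2×96,000| = |201,954 − 192,000| = 9,954 Hz = 9.954 kHz.

9.954 kHz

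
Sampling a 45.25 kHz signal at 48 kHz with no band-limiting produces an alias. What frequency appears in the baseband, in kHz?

2.75 kHz

Nyquist = 48,000/2 = 24,000 Hz; 45,250 Hz exceeds it.
Alias = |45,250 − 1×48,000| = |45,250 − 48,000| = 2,750 Hz = 2.75 kHz.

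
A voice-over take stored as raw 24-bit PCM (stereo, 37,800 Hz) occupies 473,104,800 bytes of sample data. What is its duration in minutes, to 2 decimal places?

Byte rate = 37,800 × 3 × 2 = 226,800 bytes/s.
Duration = 473,104,800 / 226,800 = 2,086 s.
2,086 s / 60 = 34.77 minutes.

34.77 minutes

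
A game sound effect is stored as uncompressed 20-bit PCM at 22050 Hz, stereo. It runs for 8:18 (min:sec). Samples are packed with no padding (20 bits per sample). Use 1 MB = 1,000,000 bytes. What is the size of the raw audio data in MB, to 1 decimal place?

Duration = 8:18 (min:sec) = 498 s.
Bits = 22,050 × 498 × 20 × 2 = 439,236,000 bits = 54,904,500 bytes.
54,904,500 / 1,000,000 = 54.9 MB.

54.9 MB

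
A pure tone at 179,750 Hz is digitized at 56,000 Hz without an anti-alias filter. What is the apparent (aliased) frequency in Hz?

Nyquist = 56,000/2 = 28,000 Hz; 179,750 Hz exceeds it.
Alias = |179,750 − 3×56,000| = |179,750 − 168,000| = 11,750 Hz.

11,750 Hz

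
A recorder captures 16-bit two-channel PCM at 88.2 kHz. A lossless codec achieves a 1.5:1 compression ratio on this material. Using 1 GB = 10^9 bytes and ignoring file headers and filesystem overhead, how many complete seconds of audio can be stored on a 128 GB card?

Uncompressed byte rate = 88,200 × 2 × 2 = 352,800 bytes/s.
After 1.5:1 compression, effective rate ≈ 235200 bytes/s.
Capacity = 128 × 1,000,000,000 = 128,000,000,000 bytes.
128,000,000,000 / effective rate ≈ 544217.69 s → 544,217 seconds.

544,217 seconds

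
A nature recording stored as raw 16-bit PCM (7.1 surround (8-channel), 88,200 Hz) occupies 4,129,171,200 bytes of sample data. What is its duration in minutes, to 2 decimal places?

48.77 minutes

Byte rate = 88,200 × 2 × 8 = 1,411,200 bytes/s.
Duration = 4,129,171,200 / 1,411,200 = 2,926 s.
2,926 s / 60 = 48.77 minutes.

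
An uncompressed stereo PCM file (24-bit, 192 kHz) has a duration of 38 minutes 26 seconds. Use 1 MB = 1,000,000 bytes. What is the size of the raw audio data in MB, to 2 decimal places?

2656.51 MB

Duration = 38 minutes 26 seconds = 2,306 s.
Bytes = 192,000 samples/s × 2,306 s × 3 bytes/sample × 2 ch = 2,656,512,000 bytes.
2,656,512,000 / 1,000,000 = 2656.51 MB.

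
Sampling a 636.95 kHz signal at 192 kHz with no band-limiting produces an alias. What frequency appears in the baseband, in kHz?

60.95 kHz

Nyquist = 192,000/2 = 96,000 Hz; 636,950 Hz exceeds it.
Alias = |636,950 − 3×192,000| = |636,950 − 576,000| = 60,950 Hz = 60.95 kHz.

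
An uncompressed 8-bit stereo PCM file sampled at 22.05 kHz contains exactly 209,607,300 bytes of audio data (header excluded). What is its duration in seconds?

Byte rate = 22,050 × 1 × 2 = 44,100 bytes/s.
Duration = 209,607,300 / 44,100 = 4,753 s.

4,753 seconds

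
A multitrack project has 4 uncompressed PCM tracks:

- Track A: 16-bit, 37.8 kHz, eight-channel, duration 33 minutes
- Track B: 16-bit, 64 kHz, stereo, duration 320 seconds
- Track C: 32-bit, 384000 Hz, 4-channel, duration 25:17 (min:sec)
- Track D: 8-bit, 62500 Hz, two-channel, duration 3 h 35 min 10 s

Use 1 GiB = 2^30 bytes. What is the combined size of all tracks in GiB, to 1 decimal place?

Track A: 33 minutes = 1,980 s; 37,800 × 1,980 × 2 × 8 = 1,197,504,000 bytes.
Track B: 64,000 × 320 × 2 × 2 = 81,920,000 bytes.
Track C: 25:17 (min:sec) = 1,517 s; 384,000 × 1,517 × 4 × 4 = 9,320,448,000 bytes.
Track D: 3 h 35 min 10 s = 12,910 s; 62,500 × 12,910 × 1 × 2 = 1,613,750,000 bytes.
Total = 12,213,622,000 bytes = 11.4 GiB.

11.4 GiB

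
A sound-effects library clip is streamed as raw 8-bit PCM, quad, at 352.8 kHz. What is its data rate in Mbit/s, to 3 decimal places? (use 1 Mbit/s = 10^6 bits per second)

11.290 Mbit/s

Bit rate = 352,800 × 8 × 4 = 11,289,600 bits/s.
= 11.290 Mbit/s.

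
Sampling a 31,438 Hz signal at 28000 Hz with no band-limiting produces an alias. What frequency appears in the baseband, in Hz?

Nyquist = 28,000/2 = 14,000 Hz; 31,438 Hz exceeds it.
Alias = |31,438 − 1×28,000| = |31,438 − 28,000| = 3,438 Hz.

3,438 Hz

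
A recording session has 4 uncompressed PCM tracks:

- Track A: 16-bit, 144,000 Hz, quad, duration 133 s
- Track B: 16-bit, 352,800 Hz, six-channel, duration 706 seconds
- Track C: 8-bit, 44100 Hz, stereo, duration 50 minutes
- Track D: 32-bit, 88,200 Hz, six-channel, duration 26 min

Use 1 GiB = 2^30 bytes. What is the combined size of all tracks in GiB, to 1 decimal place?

6.2 GiB

Track A: 144,000 × 133 × 2 × 4 = 153,216,000 bytes.
Track B: 352,800 × 706 × 2 × 6 = 2,988,921,600 bytes.
Track C: 50 minutes = 3,000 s; 44,100 × 3,000 × 1 × 2 = 264,600,000 bytes.
Track D: 26 min = 1,560 s; 88,200 × 1,560 × 4 × 6 = 3,302,208,000 bytes.
Total = 6,708,945,600 bytes = 6.2 GiB.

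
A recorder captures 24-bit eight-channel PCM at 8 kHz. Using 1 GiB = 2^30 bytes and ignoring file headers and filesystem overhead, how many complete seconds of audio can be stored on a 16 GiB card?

Uncompressed byte rate = 8,000 × 3 × 8 = 192,000 bytes/s.
Capacity = 16 × 1,073,741,824 = 17,179,869,184 bytes.
17,179,869,184 / 192,000 ≈ 89478.49 s → 89,478 seconds.

89,478 seconds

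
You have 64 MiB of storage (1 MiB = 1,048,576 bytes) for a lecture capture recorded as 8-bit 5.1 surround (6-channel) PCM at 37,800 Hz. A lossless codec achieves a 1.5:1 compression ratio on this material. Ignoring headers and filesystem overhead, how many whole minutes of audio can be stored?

7 minutes

Uncompressed byte rate = 37,800 × 1 × 6 = 226,800 bytes/s.
After 1.5:1 compression, effective rate ≈ 151200 bytes/s.
Capacity = 64 × 1,048,576 = 67,108,864 bytes.
67,108,864 / effective rate ≈ 443.84 s → 7 minutes.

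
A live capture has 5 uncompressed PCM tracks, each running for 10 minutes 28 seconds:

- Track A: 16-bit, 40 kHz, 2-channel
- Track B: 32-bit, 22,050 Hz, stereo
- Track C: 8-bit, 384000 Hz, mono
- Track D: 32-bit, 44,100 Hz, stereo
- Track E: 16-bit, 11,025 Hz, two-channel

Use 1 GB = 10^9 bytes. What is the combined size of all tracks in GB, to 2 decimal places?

0.70 GB

10 minutes 28 seconds = 628 s.
Track A: 40,000 × 628 × 2 × 2 = 100,480,000 bytes.
Track B: 22,050 × 628 × 4 × 2 = 110,779,200 bytes.
Track C: 384,000 × 628 × 1 × 1 = 241,152,000 bytes.
Track D: 44,100 × 628 × 4 × 2 = 221,558,400 bytes.
Track E: 11,025 × 628 × 2 × 2 = 27,694,800 bytes.
Total = 701,664,400 bytes = 0.70 GB.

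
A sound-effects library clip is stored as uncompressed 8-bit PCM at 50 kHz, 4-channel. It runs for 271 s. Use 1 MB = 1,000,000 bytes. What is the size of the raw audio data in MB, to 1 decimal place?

Bytes = 50,000 samples/s × 271 s × 1 bytes/sample × 4 ch = 54,200,000 bytes.
54,200,000 / 1,000,000 = 54.2 MB.

54.2 MB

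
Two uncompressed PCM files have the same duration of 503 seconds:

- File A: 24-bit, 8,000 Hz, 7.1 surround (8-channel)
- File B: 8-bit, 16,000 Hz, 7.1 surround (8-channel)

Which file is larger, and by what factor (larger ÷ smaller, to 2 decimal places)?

File A, by a factor of 1.50

File A: 8,000 × 3 × 8 = 192,000 bytes/s.
File B: 16,000 × 1 × 8 = 128,000 bytes/s.
File A is larger; ratio = 96,576,000 / 64,384,000 = 1.50.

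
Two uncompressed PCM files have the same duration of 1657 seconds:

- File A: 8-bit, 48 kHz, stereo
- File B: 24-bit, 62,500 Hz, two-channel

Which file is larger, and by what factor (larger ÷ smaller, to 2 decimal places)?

File A: 48,000 × 1 × 2 = 96,000 bytes/s.
File B: 62,500 × 3 × 2 = 375,000 bytes/s.
File B is larger; ratio = 621,375,000 / 159,072,000 = 3.91.

File B, by a factor of 3.91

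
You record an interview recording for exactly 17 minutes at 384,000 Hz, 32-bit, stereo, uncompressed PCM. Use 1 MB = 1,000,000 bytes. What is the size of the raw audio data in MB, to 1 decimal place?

3133.4 MB

Duration = exactly 17 minutes = 1,020 s.
Bytes = 384,000 samples/s × 1,020 s × 4 bytes/sample × 2 ch = 3,133,440,000 bytes.
3,133,440,000 / 1,000,000 = 3133.4 MB.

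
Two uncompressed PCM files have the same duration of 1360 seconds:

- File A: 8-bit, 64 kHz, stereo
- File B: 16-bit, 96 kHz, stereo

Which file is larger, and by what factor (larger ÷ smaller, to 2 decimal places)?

File B, by a factor of 3.00

File A: 64,000 × 1 × 2 = 128,000 bytes/s.
File B: 96,000 × 2 × 2 = 384,000 bytes/s.
File B is larger; ratio = 522,240,000 / 174,080,000 = 3.00.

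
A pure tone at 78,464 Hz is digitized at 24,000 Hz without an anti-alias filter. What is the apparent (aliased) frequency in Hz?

Nyquist = 24,000/2 = 12,000 Hz; 78,464 Hz exceeds it.
Alias = |78,464 − 3×24,000| = |78,464 − 72,000| = 6,464 Hz.

6,464 Hz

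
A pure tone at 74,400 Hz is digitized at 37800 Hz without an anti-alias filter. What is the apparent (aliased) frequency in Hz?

1,200 Hz

Nyquist = 37,800/2 = 18,900 Hz; 74,400 Hz exceeds it.
Alias = |74,400 − 2×37,800| = |74,400 − 75,600| = 1,200 Hz.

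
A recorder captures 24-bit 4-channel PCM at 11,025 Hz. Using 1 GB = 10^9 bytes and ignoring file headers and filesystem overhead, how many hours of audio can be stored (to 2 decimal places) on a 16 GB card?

Uncompressed byte rate = 11,025 × 3 × 4 = 132,300 bytes/s.
Capacity = 16 × 1,000,000,000 = 16,000,000,000 bytes.
16,000,000,000 / 132,300 ≈ 120937.26 s → 33.59 hours.

33.59 hours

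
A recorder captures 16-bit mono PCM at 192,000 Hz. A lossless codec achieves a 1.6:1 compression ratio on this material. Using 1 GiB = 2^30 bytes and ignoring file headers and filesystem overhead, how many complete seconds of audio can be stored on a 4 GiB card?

Uncompressed byte rate = 192,000 × 2 × 1 = 384,000 bytes/s.
After 1.6:1 compression, effective rate ≈ 240000 bytes/s.
Capacity = 4 × 1,073,741,824 = 4,294,967,296 bytes.
4,294,967,296 / effective rate ≈ 17895.7 s → 17,895 seconds.

17,895 seconds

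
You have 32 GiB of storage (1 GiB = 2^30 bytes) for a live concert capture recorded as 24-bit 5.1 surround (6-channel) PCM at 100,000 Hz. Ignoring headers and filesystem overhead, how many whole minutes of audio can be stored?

318 minutes

Uncompressed byte rate = 100,000 × 3 × 6 = 1,800,000 bytes/s.
Capacity = 32 × 1,073,741,824 = 34,359,738,368 bytes.
34,359,738,368 / 1,800,000 ≈ 19088.74 s → 318 minutes.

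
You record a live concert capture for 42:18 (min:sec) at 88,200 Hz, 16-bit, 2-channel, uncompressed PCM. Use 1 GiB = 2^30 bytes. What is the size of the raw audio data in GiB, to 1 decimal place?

Duration = 42:18 (min:sec) = 2,538 s.
Bytes = 88,200 samples/s × 2,538 s × 2 bytes/sample × 2 ch = 895,406,400 bytes.
895,406,400 / 1,073,741,824 = 0.8 GiB.

0.8 GiB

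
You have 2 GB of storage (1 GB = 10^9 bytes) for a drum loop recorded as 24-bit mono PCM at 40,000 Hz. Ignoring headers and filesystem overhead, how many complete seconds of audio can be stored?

Uncompressed byte rate = 40,000 × 3 × 1 = 120,000 bytes/s.
Capacity = 2 × 1,000,000,000 = 2,000,000,000 bytes.
2,000,000,000 / 120,000 ≈ 16666.67 s → 16,666 seconds.

16,666 seconds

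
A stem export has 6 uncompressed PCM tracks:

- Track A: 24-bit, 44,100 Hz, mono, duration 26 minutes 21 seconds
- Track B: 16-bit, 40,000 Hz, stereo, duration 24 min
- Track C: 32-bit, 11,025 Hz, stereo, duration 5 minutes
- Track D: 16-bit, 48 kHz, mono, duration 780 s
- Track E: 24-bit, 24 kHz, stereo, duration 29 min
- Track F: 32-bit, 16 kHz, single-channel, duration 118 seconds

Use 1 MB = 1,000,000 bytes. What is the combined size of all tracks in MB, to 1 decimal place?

799.0 MB

Track A: 26 minutes 21 seconds = 1,581 s; 44,100 × 1,581 × 3 × 1 = 209,166,300 bytes.
Track B: 24 min = 1,440 s; 40,000 × 1,440 × 2 × 2 = 230,400,000 bytes.
Track C: 5 minutes = 300 s; 11,025 × 300 × 4 × 2 = 26,460,000 bytes.
Track D: 48,000 × 780 × 2 × 1 = 74,880,000 bytes.
Track E: 29 min = 1,740 s; 24,000 × 1,740 × 3 × 2 = 250,560,000 bytes.
Track F: 16,000 × 118 × 4 × 1 = 7,552,000 bytes.
Total = 799,018,300 bytes = 799.0 MB.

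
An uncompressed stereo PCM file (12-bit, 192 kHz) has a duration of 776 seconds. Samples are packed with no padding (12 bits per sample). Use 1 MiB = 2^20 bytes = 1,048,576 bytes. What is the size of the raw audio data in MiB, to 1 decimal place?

426.3 MiB

Bits = 192,000 × 776 × 12 × 2 = 3,575,808,000 bits = 446,976,000 bytes.
446,976,000 / 1,048,576 = 426.3 MiB.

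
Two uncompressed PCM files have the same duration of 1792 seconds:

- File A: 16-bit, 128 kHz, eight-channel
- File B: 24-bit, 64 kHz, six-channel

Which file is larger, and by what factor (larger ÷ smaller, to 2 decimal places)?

File A: 128,000 × 2 × 8 = 2,048,000 bytes/s.
File B: 64,000 × 3 × 6 = 1,152,000 bytes/s.
File A is larger; ratio = 3,670,016,000 / 2,064,384,000 = 1.78.

File A, by a factor of 1.78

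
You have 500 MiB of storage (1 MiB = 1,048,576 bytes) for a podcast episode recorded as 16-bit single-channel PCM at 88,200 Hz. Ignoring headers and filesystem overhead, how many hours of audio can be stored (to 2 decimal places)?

Uncompressed byte rate = 88,200 × 2 × 1 = 176,400 bytes/s.
Capacity = 500 × 1,048,576 = 524,288,000 bytes.
524,288,000 / 176,400 ≈ 2972.15 s → 0.83 hours.

0.83 hours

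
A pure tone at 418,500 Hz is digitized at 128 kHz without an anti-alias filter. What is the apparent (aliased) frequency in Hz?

34,500 Hz

Nyquist = 128,000/2 = 64,000 Hz; 418,500 Hz exceeds it.
Alias = |418,500 − 3×128,000| = |418,500 − 384,000| = 34,500 Hz.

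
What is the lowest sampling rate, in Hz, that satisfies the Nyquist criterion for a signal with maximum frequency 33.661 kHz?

Minimum sample rate = 2 × 33,661 Hz = 67,322 Hz.

67,322 Hz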